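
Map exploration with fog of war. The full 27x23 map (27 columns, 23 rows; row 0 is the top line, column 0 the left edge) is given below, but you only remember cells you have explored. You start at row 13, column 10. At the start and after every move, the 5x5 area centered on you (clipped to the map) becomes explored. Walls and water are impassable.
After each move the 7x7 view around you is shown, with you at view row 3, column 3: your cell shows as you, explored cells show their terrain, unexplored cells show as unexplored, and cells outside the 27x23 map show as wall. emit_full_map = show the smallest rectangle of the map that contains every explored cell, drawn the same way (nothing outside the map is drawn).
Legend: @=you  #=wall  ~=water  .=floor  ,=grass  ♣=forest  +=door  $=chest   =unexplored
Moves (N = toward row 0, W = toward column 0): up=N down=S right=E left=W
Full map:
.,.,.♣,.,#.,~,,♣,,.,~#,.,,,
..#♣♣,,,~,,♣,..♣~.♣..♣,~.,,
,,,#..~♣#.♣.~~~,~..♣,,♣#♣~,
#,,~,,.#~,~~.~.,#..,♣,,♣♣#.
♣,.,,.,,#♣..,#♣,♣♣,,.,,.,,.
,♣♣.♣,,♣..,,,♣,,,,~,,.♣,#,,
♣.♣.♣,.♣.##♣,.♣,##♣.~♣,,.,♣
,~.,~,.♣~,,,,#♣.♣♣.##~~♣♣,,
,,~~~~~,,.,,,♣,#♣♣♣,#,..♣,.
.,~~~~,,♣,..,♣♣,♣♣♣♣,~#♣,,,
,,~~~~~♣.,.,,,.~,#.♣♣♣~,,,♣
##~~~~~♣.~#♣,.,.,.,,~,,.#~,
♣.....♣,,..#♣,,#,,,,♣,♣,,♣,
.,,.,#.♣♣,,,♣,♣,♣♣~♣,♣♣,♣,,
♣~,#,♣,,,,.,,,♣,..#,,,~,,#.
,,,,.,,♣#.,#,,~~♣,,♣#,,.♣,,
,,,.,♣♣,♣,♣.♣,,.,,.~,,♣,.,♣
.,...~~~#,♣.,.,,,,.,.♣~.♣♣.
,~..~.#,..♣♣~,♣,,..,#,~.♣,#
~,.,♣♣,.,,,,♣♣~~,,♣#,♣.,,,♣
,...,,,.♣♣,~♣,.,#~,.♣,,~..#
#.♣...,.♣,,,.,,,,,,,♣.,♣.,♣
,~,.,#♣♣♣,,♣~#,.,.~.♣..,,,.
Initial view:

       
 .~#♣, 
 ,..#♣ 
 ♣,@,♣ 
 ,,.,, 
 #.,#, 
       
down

 .~#♣, 
 ,..#♣ 
 ♣,,,♣ 
 ,,@,, 
 #.,#, 
 ♣,♣.♣ 
       

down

 ,..#♣ 
 ♣,,,♣ 
 ,,.,, 
 #.@#, 
 ♣,♣.♣ 
 #,♣., 
       

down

 ♣,,,♣ 
 ,,.,, 
 #.,#, 
 ♣,@.♣ 
 #,♣., 
 ..♣♣~ 
       

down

 ,,.,, 
 #.,#, 
 ♣,♣.♣ 
 #,@., 
 ..♣♣~ 
 ,,,,♣ 
       

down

 #.,#, 
 ♣,♣.♣ 
 #,♣., 
 ..@♣~ 
 ,,,,♣ 
 ♣♣,~♣ 
       

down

 ♣,♣.♣ 
 #,♣., 
 ..♣♣~ 
 ,,@,♣ 
 ♣♣,~♣ 
 ♣,,,. 
       

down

 #,♣., 
 ..♣♣~ 
 ,,,,♣ 
 ♣♣@~♣ 
 ♣,,,. 
 ♣,,♣~ 
#######

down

 ..♣♣~ 
 ,,,,♣ 
 ♣♣,~♣ 
 ♣,@,. 
 ♣,,♣~ 
#######
#######

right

..♣♣~  
,,,,♣♣ 
♣♣,~♣, 
♣,,@., 
♣,,♣~# 
#######
#######

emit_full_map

.~#♣, 
,..#♣ 
♣,,,♣ 
,,.,, 
#.,#, 
♣,♣.♣ 
#,♣., 
..♣♣~ 
,,,,♣♣
♣♣,~♣,
♣,,@.,
♣,,♣~#

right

.♣♣~   
,,,♣♣~ 
♣,~♣,. 
,,,@,, 
,,♣~#, 
#######
#######

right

♣♣~    
,,♣♣~~ 
,~♣,., 
,,.@,, 
,♣~#,. 
#######
#######

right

♣~     
,♣♣~~, 
~♣,.,# 
,.,@,, 
♣~#,., 
#######
#######

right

~      
♣♣~~,, 
♣,.,#~ 
.,,@,, 
~#,.,. 
#######
#######

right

       
♣~~,,♣ 
,.,#~, 
,,,@,, 
#,.,.~ 
#######
#######

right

       
~~,,♣# 
.,#~,. 
,,,@,, 
,.,.~. 
#######
#######

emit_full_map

.~#♣,       
,..#♣       
♣,,,♣       
,,.,,       
#.,#,       
♣,♣.♣       
#,♣.,       
..♣♣~       
,,,,♣♣~~,,♣#
♣♣,~♣,.,#~,.
♣,,,.,,,,@,,
♣,,♣~#,.,.~.

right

       
~,,♣#, 
,#~,.♣ 
,,,@,♣ 
.,.~.♣ 
#######
#######

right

       
,,♣#,♣ 
#~,.♣, 
,,,@♣. 
,.~.♣. 
#######
#######

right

       
,♣#,♣. 
~,.♣,, 
,,,@., 
.~.♣.. 
#######
#######

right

       
♣#,♣., 
,.♣,,~ 
,,♣@,♣ 
~.♣.., 
#######
#######

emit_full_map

.~#♣,           
,..#♣           
♣,,,♣           
,,.,,           
#.,#,           
♣,♣.♣           
#,♣.,           
..♣♣~           
,,,,♣♣~~,,♣#,♣.,
♣♣,~♣,.,#~,.♣,,~
♣,,,.,,,,,,,♣@,♣
♣,,♣~#,.,.~.♣..,

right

       
#,♣.,, 
.♣,,~. 
,♣.@♣. 
.♣..,, 
#######
#######

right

       
,♣.,,, 
♣,,~.. 
♣.,@., 
♣..,,, 
#######
#######

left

       
#,♣.,,,
.♣,,~..
,♣.@♣.,
.♣..,,,
#######
#######

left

       
♣#,♣.,,
,.♣,,~.
,,♣@,♣.
~.♣..,,
#######
#######

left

       
,♣#,♣.,
~,.♣,,~
,,,@.,♣
.~.♣..,
#######
#######

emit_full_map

.~#♣,             
,..#♣             
♣,,,♣             
,,.,,             
#.,#,             
♣,♣.♣             
#,♣.,             
..♣♣~             
,,,,♣♣~~,,♣#,♣.,,,
♣♣,~♣,.,#~,.♣,,~..
♣,,,.,,,,,,,@.,♣.,
♣,,♣~#,.,.~.♣..,,,

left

       
,,♣#,♣.
#~,.♣,,
,,,@♣.,
,.~.♣..
#######
#######

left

       
~,,♣#,♣
,#~,.♣,
,,,@,♣.
.,.~.♣.
#######
#######

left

       
~~,,♣#,
.,#~,.♣
,,,@,,♣
,.,.~.♣
#######
#######

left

       
♣~~,,♣#
,.,#~,.
,,,@,,,
#,.,.~.
#######
#######

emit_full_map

.~#♣,             
,..#♣             
♣,,,♣             
,,.,,             
#.,#,             
♣,♣.♣             
#,♣.,             
..♣♣~             
,,,,♣♣~~,,♣#,♣.,,,
♣♣,~♣,.,#~,.♣,,~..
♣,,,.,,,@,,,♣.,♣.,
♣,,♣~#,.,.~.♣..,,,

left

~      
♣♣~~,,♣
♣,.,#~,
.,,@,,,
~#,.,.~
#######
#######

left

♣~     
,♣♣~~,,
~♣,.,#~
,.,@,,,
♣~#,.,.
#######
#######

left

♣♣~    
,,♣♣~~,
,~♣,.,#
,,.@,,,
,♣~#,.,
#######
#######

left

.♣♣~   
,,,♣♣~~
♣,~♣,.,
,,,@,,,
,,♣~#,.
#######
#######

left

..♣♣~  
,,,,♣♣~
♣♣,~♣,.
♣,,@.,,
♣,,♣~#,
#######
#######

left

 ..♣♣~ 
 ,,,,♣♣
 ♣♣,~♣,
 ♣,@,.,
 ♣,,♣~#
#######
#######

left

  ..♣♣~
 .,,,,♣
 .♣♣,~♣
 .♣@,,.
 ♣♣,,♣~
#######
#######

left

   ..♣♣
 ,.,,,,
 ,.♣♣,~
 ,.@,,,
 ♣♣♣,,♣
#######
#######

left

    ..♣
 ♣,.,,,
 ,,.♣♣,
 .,@♣,,
 #♣♣♣,,
#######
#######

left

     ..
 ♣♣,.,,
 ,,,.♣♣
 ..@.♣,
 ,#♣♣♣,
#######
#######

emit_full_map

    .~#♣,             
    ,..#♣             
    ♣,,,♣             
    ,,.,,             
    #.,#,             
    ♣,♣.♣             
    #,♣.,             
    ..♣♣~             
♣♣,.,,,,♣♣~~,,♣#,♣.,,,
,,,.♣♣,~♣,.,#~,.♣,,~..
..@.♣,,,.,,,,,,,♣.,♣.,
,#♣♣♣,,♣~#,.,.~.♣..,,,

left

      .
 ,♣♣,.,
 .,,,.♣
 ..@,.♣
 .,#♣♣♣
#######
#######

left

       
 .,♣♣,.
 ..,,,.
 ♣.@.,.
 ,.,#♣♣
#######
#######

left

       
 ,.,♣♣,
 ...,,,
 .♣@..,
 ~,.,#♣
#######
#######

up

       
 ~..~. 
 ,.,♣♣,
 ..@,,,
 .♣...,
 ~,.,#♣
#######

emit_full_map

       .~#♣,             
       ,..#♣             
       ♣,,,♣             
       ,,.,,             
       #.,#,             
       ♣,♣.♣             
       #,♣.,             
~..~.  ..♣♣~             
,.,♣♣,.,,,,♣♣~~,,♣#,♣.,,,
..@,,,.♣♣,~♣,.,#~,.♣,,~..
.♣...,.♣,,,.,,,,,,,♣.,♣.,
~,.,#♣♣♣,,♣~#,.,.~.♣..,,,


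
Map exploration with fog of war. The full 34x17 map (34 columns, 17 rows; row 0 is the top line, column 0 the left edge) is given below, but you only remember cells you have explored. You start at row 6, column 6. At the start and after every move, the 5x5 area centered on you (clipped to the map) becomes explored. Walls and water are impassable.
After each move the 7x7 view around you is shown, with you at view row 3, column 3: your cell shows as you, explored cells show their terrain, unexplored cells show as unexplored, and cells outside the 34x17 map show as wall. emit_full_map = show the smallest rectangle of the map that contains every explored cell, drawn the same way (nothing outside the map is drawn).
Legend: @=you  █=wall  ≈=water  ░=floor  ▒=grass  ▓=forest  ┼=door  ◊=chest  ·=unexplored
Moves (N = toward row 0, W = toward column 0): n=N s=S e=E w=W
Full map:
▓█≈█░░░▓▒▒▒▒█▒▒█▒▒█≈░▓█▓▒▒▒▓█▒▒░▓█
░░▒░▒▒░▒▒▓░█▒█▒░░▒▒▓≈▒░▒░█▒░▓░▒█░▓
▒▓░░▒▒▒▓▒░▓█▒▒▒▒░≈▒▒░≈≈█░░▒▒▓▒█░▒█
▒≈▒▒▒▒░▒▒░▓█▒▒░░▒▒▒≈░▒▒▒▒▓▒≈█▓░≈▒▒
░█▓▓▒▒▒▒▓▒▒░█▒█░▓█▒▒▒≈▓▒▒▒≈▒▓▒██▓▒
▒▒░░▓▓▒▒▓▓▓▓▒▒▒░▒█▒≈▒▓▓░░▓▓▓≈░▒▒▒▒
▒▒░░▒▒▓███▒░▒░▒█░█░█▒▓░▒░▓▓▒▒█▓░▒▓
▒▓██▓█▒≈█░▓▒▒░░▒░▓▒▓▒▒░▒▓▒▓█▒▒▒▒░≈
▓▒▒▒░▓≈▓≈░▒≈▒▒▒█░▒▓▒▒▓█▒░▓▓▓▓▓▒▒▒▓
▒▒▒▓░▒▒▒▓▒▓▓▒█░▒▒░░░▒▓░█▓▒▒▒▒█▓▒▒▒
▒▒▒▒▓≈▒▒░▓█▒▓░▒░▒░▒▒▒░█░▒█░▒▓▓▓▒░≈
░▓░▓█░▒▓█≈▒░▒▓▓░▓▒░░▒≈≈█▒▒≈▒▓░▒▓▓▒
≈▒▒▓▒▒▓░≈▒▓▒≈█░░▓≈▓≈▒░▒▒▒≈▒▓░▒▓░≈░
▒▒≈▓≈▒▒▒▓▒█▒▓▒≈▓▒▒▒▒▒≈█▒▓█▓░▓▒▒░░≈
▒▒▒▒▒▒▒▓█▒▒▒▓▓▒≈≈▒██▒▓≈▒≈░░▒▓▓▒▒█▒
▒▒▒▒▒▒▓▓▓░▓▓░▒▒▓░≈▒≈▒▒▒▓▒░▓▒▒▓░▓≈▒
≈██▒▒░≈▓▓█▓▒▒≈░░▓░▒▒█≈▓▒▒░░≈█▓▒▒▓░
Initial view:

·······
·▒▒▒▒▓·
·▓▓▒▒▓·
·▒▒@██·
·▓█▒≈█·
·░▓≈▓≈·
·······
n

·······
·▒▒░▒▒·
·▒▒▒▒▓·
·▓▓@▒▓·
·▒▒▓██·
·▓█▒≈█·
·░▓≈▓≈·

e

·······
▒▒░▒▒░·
▒▒▒▒▓▒·
▓▓▒@▓▓·
▒▒▓███·
▓█▒≈█░·
░▓≈▓≈··

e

·······
▒░▒▒░▓·
▒▒▒▓▒▒·
▓▒▒@▓▓·
▒▓███▒·
█▒≈█░▓·
▓≈▓≈···

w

·······
▒▒░▒▒░▓
▒▒▒▒▓▒▒
▓▓▒@▓▓▓
▒▒▓███▒
▓█▒≈█░▓
░▓≈▓≈··

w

·······
·▒▒░▒▒░
·▒▒▒▒▓▒
·▓▓@▒▓▓
·▒▒▓███
·▓█▒≈█░
·░▓≈▓≈·

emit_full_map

▒▒░▒▒░▓
▒▒▒▒▓▒▒
▓▓@▒▓▓▓
▒▒▓███▒
▓█▒≈█░▓
░▓≈▓≈··

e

·······
▒▒░▒▒░▓
▒▒▒▒▓▒▒
▓▓▒@▓▓▓
▒▒▓███▒
▓█▒≈█░▓
░▓≈▓≈··

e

·······
▒░▒▒░▓·
▒▒▒▓▒▒·
▓▒▒@▓▓·
▒▓███▒·
█▒≈█░▓·
▓≈▓≈···


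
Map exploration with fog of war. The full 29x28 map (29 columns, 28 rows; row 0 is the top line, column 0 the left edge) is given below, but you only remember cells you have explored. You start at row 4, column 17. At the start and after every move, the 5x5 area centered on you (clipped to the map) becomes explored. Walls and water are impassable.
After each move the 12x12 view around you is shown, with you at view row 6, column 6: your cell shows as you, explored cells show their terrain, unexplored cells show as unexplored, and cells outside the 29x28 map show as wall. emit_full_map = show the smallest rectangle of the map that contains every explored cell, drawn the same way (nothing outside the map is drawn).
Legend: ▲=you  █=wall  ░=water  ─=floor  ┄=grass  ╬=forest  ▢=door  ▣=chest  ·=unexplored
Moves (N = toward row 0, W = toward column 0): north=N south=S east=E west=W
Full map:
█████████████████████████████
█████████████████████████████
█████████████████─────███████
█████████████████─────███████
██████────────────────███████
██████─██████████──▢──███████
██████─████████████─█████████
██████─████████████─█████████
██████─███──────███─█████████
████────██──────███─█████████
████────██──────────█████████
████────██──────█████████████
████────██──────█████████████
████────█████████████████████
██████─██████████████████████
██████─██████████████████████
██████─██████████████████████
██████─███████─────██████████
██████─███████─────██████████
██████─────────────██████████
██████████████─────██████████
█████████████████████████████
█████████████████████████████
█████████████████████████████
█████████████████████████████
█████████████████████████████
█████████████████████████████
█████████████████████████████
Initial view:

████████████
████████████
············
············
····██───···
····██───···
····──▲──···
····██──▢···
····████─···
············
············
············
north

████████████
████████████
████████████
············
····█████···
····██───···
····██▲──···
····─────···
····██──▢···
····████─···
············
············

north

████████████
████████████
████████████
████████████
····█████···
····█████···
····██▲──···
····██───···
····─────···
····██──▢···
····████─···
············

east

████████████
████████████
████████████
████████████
···██████···
···██████···
···██─▲──···
···██────···
···──────···
···██──▢····
···████─····
············

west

████████████
████████████
████████████
████████████
····██████··
····██████··
····██▲───··
····██────··
····──────··
····██──▢···
····████─···
············

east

████████████
████████████
████████████
████████████
···██████···
···██████···
···██─▲──···
···██────···
···──────···
···██──▢····
···████─····
············

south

████████████
████████████
████████████
···██████···
···██████···
···██────···
···██─▲──···
···──────···
···██──▢─···
···████─····
············
············

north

████████████
████████████
████████████
████████████
···██████···
···██████···
···██─▲──···
···██────···
···──────···
···██──▢─···
···████─····
············

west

████████████
████████████
████████████
████████████
····██████··
····██████··
····██▲───··
····██────··
····──────··
····██──▢─··
····████─···
············

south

████████████
████████████
████████████
····██████··
····██████··
····██────··
····██▲───··
····──────··
····██──▢─··
····████─···
············
············

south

████████████
████████████
····██████··
····██████··
····██────··
····██────··
····──▲───··
····██──▢─··
····████─···
············
············
············

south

████████████
····██████··
····██████··
····██────··
····██────··
····──────··
····██▲─▢─··
····████─···
····████─···
············
············
············

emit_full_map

██████
██████
██────
██────
──────
██▲─▢─
████─·
████─·

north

████████████
████████████
····██████··
····██████··
····██────··
····██────··
····──▲───··
····██──▢─··
····████─···
····████─···
············
············

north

████████████
████████████
████████████
····██████··
····██████··
····██────··
····██▲───··
····──────··
····██──▢─··
····████─···
····████─···
············

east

████████████
████████████
████████████
···██████···
···██████···
···██────···
···██─▲──···
···──────···
···██──▢─···
···████─····
···████─····
············

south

████████████
████████████
···██████···
···██████···
···██────···
···██────···
···───▲──···
···██──▢─···
···████─█···
···████─····
············
············

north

████████████
████████████
████████████
···██████···
···██████···
···██────···
···██─▲──···
···──────···
···██──▢─···
···████─█···
···████─····
············

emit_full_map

██████
██████
██────
██─▲──
──────
██──▢─
████─█
████─·

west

████████████
████████████
████████████
····██████··
····██████··
····██────··
····██▲───··
····──────··
····██──▢─··
····████─█··
····████─···
············

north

████████████
████████████
████████████
████████████
····██████··
····██████··
····██▲───··
····██────··
····──────··
····██──▢─··
····████─█··
····████─···

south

████████████
████████████
████████████
····██████··
····██████··
····██────··
····██▲───··
····──────··
····██──▢─··
····████─█··
····████─···
············

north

████████████
████████████
████████████
████████████
····██████··
····██████··
····██▲───··
····██────··
····──────··
····██──▢─··
····████─█··
····████─···

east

████████████
████████████
████████████
████████████
···██████···
···██████···
···██─▲──···
···██────···
···──────···
···██──▢─···
···████─█···
···████─····


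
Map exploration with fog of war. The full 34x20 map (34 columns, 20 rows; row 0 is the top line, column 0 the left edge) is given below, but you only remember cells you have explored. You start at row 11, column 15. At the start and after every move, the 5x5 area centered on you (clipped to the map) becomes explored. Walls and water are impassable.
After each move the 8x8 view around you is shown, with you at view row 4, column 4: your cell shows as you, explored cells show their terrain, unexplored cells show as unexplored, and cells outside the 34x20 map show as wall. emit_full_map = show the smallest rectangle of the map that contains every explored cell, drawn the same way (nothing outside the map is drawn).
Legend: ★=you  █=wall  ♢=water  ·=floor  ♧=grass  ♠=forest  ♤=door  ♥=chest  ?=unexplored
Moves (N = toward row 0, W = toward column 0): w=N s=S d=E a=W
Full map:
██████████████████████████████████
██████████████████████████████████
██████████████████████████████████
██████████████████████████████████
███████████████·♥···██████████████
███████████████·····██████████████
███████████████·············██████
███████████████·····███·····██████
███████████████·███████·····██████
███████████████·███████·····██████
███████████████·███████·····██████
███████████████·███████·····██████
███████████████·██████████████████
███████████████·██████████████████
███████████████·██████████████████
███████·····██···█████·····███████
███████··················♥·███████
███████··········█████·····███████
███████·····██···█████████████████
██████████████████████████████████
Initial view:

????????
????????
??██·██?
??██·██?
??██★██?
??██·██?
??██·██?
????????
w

????????
????????
??██·██?
??██·██?
??██★██?
??██·██?
??██·██?
??██·██?

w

????????
????????
??██···?
??██·██?
??██★██?
??██·██?
??██·██?
??██·██?

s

????????
??██···?
??██·██?
??██·██?
??██★██?
??██·██?
??██·██?
??██·██?

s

??██···?
??██·██?
??██·██?
??██·██?
??██★██?
??██·██?
??██·██?
????????

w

????????
??██···?
??██·██?
??██·██?
??██★██?
??██·██?
??██·██?
??██·██?

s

??██···?
??██·██?
??██·██?
??██·██?
??██★██?
??██·██?
??██·██?
????????

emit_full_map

██···
██·██
██·██
██·██
██★██
██·██
██·██


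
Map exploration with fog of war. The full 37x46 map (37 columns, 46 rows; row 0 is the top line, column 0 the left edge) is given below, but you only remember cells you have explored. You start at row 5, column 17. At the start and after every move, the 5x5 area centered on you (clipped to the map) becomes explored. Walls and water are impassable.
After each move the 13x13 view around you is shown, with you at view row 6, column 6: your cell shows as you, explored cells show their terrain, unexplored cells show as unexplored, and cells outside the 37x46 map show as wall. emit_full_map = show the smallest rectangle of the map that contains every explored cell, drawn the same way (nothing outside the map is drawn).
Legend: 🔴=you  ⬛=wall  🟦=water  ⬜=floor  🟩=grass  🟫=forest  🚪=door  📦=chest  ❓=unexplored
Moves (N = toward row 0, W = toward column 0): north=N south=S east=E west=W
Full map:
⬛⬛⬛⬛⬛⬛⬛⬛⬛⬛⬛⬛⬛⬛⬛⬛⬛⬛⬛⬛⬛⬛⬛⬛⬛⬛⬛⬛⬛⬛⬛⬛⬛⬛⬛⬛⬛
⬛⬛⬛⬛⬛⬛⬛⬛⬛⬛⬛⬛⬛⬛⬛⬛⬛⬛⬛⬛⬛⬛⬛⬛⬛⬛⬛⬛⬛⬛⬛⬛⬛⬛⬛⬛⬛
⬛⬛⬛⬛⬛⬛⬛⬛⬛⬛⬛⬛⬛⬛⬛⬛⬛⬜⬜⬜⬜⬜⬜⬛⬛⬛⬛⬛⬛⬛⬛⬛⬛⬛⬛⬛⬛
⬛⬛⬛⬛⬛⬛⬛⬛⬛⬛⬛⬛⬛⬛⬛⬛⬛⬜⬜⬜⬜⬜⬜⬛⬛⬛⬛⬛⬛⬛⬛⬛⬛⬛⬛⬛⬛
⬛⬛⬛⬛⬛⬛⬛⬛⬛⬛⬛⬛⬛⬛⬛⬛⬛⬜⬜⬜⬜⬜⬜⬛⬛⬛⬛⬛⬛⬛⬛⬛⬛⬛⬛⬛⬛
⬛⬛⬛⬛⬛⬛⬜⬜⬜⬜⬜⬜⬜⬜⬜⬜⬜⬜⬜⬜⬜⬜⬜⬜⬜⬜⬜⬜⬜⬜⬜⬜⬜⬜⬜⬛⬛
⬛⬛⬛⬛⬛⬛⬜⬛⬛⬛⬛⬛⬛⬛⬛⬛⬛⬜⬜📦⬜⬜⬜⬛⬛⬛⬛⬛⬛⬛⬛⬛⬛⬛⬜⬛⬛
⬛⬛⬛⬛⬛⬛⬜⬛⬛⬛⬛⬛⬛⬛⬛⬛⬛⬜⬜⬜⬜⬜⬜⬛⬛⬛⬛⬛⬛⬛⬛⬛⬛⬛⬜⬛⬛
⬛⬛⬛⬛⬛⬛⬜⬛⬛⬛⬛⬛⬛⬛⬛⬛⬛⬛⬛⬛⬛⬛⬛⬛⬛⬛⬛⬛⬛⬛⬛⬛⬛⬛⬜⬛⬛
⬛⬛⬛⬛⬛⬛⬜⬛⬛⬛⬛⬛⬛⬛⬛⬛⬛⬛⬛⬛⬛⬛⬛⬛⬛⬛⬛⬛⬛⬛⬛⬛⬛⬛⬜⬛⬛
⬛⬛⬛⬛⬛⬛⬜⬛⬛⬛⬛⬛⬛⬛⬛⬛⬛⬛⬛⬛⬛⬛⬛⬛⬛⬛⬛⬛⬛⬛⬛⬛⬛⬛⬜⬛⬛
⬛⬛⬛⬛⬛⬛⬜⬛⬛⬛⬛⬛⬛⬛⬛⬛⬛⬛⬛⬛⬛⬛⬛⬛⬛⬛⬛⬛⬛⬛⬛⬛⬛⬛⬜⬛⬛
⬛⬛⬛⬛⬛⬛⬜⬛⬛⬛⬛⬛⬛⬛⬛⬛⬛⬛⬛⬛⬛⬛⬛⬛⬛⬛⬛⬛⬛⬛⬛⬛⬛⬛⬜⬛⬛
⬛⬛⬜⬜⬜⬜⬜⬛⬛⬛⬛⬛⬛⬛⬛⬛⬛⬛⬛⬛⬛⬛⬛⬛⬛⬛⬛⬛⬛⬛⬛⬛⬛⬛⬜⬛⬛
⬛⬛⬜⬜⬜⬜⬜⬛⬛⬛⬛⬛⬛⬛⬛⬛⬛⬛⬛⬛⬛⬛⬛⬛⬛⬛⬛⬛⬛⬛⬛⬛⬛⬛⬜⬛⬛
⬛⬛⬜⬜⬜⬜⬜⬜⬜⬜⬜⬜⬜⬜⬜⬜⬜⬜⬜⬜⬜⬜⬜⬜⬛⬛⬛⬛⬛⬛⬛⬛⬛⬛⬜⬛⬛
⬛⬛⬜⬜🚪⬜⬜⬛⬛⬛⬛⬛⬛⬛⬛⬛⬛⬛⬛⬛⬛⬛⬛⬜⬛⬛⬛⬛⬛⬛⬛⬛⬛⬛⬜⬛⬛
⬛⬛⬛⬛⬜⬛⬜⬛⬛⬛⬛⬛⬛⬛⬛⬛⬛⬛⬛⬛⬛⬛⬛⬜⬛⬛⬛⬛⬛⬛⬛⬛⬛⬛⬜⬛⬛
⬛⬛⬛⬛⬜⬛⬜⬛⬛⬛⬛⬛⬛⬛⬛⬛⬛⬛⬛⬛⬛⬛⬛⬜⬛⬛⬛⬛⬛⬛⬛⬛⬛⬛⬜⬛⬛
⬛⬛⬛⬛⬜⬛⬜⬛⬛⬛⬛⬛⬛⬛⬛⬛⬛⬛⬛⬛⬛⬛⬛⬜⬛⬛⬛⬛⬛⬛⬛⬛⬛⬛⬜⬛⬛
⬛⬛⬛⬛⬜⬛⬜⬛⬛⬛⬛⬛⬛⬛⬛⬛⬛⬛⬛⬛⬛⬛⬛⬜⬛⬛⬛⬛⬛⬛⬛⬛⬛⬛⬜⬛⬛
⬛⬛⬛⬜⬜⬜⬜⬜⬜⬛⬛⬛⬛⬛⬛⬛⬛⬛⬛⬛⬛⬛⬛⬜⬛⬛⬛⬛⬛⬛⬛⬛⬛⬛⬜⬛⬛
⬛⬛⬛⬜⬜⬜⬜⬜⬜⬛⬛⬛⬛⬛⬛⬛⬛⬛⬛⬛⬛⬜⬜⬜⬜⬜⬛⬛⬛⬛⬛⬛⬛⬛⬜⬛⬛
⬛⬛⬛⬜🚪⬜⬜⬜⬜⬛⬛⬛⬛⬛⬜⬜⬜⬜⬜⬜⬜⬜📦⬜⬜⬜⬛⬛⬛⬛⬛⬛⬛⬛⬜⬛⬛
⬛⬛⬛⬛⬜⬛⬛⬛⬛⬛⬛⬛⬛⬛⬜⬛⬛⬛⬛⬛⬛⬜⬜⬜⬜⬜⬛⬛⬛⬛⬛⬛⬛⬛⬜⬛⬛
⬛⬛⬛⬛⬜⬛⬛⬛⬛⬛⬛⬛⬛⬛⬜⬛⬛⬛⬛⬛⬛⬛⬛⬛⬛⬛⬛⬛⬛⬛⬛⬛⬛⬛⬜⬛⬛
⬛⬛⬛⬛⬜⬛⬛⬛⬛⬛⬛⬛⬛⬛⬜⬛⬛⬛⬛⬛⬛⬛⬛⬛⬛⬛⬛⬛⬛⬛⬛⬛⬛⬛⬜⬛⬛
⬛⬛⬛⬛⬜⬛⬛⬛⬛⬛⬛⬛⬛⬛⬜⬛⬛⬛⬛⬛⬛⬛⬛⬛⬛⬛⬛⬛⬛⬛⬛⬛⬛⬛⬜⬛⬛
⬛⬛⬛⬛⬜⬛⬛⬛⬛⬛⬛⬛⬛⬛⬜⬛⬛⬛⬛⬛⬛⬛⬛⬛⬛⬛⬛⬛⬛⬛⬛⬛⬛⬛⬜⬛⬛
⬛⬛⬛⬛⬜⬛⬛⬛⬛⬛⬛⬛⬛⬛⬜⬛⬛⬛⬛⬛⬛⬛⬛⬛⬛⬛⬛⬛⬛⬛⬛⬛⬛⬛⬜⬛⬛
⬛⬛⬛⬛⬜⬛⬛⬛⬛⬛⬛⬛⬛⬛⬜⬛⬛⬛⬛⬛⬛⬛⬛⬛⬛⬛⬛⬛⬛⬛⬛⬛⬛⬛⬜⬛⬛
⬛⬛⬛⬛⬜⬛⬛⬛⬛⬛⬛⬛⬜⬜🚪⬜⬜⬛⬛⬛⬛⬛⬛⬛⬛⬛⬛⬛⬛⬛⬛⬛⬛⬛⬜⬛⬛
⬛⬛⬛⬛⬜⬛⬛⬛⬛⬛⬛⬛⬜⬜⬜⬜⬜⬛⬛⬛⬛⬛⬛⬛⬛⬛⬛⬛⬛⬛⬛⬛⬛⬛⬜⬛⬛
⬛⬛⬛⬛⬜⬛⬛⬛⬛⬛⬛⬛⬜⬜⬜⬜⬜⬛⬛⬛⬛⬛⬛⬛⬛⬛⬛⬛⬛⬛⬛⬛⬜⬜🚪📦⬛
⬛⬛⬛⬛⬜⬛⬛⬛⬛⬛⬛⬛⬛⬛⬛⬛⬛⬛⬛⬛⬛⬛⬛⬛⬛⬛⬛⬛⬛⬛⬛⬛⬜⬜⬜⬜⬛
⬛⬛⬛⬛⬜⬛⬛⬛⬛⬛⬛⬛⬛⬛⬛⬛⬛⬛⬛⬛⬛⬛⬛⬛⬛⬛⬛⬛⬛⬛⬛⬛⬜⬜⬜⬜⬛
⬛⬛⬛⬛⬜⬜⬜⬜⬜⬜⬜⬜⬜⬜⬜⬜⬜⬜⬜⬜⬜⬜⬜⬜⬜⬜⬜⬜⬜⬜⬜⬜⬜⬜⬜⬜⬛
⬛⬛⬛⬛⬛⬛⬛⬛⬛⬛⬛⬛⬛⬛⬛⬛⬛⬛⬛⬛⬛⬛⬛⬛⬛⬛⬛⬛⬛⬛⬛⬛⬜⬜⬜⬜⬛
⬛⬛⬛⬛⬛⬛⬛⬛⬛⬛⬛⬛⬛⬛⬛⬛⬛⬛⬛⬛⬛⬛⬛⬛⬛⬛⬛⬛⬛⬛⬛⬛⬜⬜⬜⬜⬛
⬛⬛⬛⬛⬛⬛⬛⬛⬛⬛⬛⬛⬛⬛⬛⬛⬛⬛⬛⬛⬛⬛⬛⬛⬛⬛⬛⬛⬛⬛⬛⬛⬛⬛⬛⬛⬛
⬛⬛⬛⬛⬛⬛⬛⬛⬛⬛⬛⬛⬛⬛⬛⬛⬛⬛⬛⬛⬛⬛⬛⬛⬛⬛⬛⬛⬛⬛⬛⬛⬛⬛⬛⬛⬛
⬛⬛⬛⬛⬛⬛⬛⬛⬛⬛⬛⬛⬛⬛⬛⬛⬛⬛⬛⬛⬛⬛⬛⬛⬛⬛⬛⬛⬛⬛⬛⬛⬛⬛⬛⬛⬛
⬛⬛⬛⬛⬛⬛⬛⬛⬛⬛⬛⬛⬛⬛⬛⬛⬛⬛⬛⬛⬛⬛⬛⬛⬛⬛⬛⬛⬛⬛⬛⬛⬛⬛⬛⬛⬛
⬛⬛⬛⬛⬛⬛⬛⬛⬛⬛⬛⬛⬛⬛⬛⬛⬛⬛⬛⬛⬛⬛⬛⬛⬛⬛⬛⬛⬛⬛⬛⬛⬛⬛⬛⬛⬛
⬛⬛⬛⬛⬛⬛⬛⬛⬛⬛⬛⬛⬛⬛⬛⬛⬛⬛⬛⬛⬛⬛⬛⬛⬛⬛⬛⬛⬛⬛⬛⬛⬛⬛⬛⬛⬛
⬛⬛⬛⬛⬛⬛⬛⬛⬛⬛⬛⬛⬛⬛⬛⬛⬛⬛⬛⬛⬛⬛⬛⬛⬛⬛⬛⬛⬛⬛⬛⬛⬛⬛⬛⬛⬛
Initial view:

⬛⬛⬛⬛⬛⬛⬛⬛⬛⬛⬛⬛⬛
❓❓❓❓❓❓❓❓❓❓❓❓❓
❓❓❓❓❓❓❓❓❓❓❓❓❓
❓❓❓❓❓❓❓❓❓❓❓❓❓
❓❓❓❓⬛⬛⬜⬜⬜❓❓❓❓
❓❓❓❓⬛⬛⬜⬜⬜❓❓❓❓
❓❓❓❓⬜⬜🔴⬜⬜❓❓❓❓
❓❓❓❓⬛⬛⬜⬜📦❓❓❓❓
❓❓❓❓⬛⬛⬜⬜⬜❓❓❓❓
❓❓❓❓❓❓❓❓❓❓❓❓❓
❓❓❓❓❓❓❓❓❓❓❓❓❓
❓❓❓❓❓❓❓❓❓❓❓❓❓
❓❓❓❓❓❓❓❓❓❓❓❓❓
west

⬛⬛⬛⬛⬛⬛⬛⬛⬛⬛⬛⬛⬛
❓❓❓❓❓❓❓❓❓❓❓❓❓
❓❓❓❓❓❓❓❓❓❓❓❓❓
❓❓❓❓❓❓❓❓❓❓❓❓❓
❓❓❓❓⬛⬛⬛⬜⬜⬜❓❓❓
❓❓❓❓⬛⬛⬛⬜⬜⬜❓❓❓
❓❓❓❓⬜⬜🔴⬜⬜⬜❓❓❓
❓❓❓❓⬛⬛⬛⬜⬜📦❓❓❓
❓❓❓❓⬛⬛⬛⬜⬜⬜❓❓❓
❓❓❓❓❓❓❓❓❓❓❓❓❓
❓❓❓❓❓❓❓❓❓❓❓❓❓
❓❓❓❓❓❓❓❓❓❓❓❓❓
❓❓❓❓❓❓❓❓❓❓❓❓❓

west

⬛⬛⬛⬛⬛⬛⬛⬛⬛⬛⬛⬛⬛
❓❓❓❓❓❓❓❓❓❓❓❓❓
❓❓❓❓❓❓❓❓❓❓❓❓❓
❓❓❓❓❓❓❓❓❓❓❓❓❓
❓❓❓❓⬛⬛⬛⬛⬜⬜⬜❓❓
❓❓❓❓⬛⬛⬛⬛⬜⬜⬜❓❓
❓❓❓❓⬜⬜🔴⬜⬜⬜⬜❓❓
❓❓❓❓⬛⬛⬛⬛⬜⬜📦❓❓
❓❓❓❓⬛⬛⬛⬛⬜⬜⬜❓❓
❓❓❓❓❓❓❓❓❓❓❓❓❓
❓❓❓❓❓❓❓❓❓❓❓❓❓
❓❓❓❓❓❓❓❓❓❓❓❓❓
❓❓❓❓❓❓❓❓❓❓❓❓❓

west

⬛⬛⬛⬛⬛⬛⬛⬛⬛⬛⬛⬛⬛
❓❓❓❓❓❓❓❓❓❓❓❓❓
❓❓❓❓❓❓❓❓❓❓❓❓❓
❓❓❓❓❓❓❓❓❓❓❓❓❓
❓❓❓❓⬛⬛⬛⬛⬛⬜⬜⬜❓
❓❓❓❓⬛⬛⬛⬛⬛⬜⬜⬜❓
❓❓❓❓⬜⬜🔴⬜⬜⬜⬜⬜❓
❓❓❓❓⬛⬛⬛⬛⬛⬜⬜📦❓
❓❓❓❓⬛⬛⬛⬛⬛⬜⬜⬜❓
❓❓❓❓❓❓❓❓❓❓❓❓❓
❓❓❓❓❓❓❓❓❓❓❓❓❓
❓❓❓❓❓❓❓❓❓❓❓❓❓
❓❓❓❓❓❓❓❓❓❓❓❓❓

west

⬛⬛⬛⬛⬛⬛⬛⬛⬛⬛⬛⬛⬛
❓❓❓❓❓❓❓❓❓❓❓❓❓
❓❓❓❓❓❓❓❓❓❓❓❓❓
❓❓❓❓❓❓❓❓❓❓❓❓❓
❓❓❓❓⬛⬛⬛⬛⬛⬛⬜⬜⬜
❓❓❓❓⬛⬛⬛⬛⬛⬛⬜⬜⬜
❓❓❓❓⬜⬜🔴⬜⬜⬜⬜⬜⬜
❓❓❓❓⬛⬛⬛⬛⬛⬛⬜⬜📦
❓❓❓❓⬛⬛⬛⬛⬛⬛⬜⬜⬜
❓❓❓❓❓❓❓❓❓❓❓❓❓
❓❓❓❓❓❓❓❓❓❓❓❓❓
❓❓❓❓❓❓❓❓❓❓❓❓❓
❓❓❓❓❓❓❓❓❓❓❓❓❓

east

⬛⬛⬛⬛⬛⬛⬛⬛⬛⬛⬛⬛⬛
❓❓❓❓❓❓❓❓❓❓❓❓❓
❓❓❓❓❓❓❓❓❓❓❓❓❓
❓❓❓❓❓❓❓❓❓❓❓❓❓
❓❓❓⬛⬛⬛⬛⬛⬛⬜⬜⬜❓
❓❓❓⬛⬛⬛⬛⬛⬛⬜⬜⬜❓
❓❓❓⬜⬜⬜🔴⬜⬜⬜⬜⬜❓
❓❓❓⬛⬛⬛⬛⬛⬛⬜⬜📦❓
❓❓❓⬛⬛⬛⬛⬛⬛⬜⬜⬜❓
❓❓❓❓❓❓❓❓❓❓❓❓❓
❓❓❓❓❓❓❓❓❓❓❓❓❓
❓❓❓❓❓❓❓❓❓❓❓❓❓
❓❓❓❓❓❓❓❓❓❓❓❓❓

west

⬛⬛⬛⬛⬛⬛⬛⬛⬛⬛⬛⬛⬛
❓❓❓❓❓❓❓❓❓❓❓❓❓
❓❓❓❓❓❓❓❓❓❓❓❓❓
❓❓❓❓❓❓❓❓❓❓❓❓❓
❓❓❓❓⬛⬛⬛⬛⬛⬛⬜⬜⬜
❓❓❓❓⬛⬛⬛⬛⬛⬛⬜⬜⬜
❓❓❓❓⬜⬜🔴⬜⬜⬜⬜⬜⬜
❓❓❓❓⬛⬛⬛⬛⬛⬛⬜⬜📦
❓❓❓❓⬛⬛⬛⬛⬛⬛⬜⬜⬜
❓❓❓❓❓❓❓❓❓❓❓❓❓
❓❓❓❓❓❓❓❓❓❓❓❓❓
❓❓❓❓❓❓❓❓❓❓❓❓❓
❓❓❓❓❓❓❓❓❓❓❓❓❓

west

⬛⬛⬛⬛⬛⬛⬛⬛⬛⬛⬛⬛⬛
❓❓❓❓❓❓❓❓❓❓❓❓❓
❓❓❓❓❓❓❓❓❓❓❓❓❓
❓❓❓❓❓❓❓❓❓❓❓❓❓
❓❓❓❓⬛⬛⬛⬛⬛⬛⬛⬜⬜
❓❓❓❓⬛⬛⬛⬛⬛⬛⬛⬜⬜
❓❓❓❓⬜⬜🔴⬜⬜⬜⬜⬜⬜
❓❓❓❓⬛⬛⬛⬛⬛⬛⬛⬜⬜
❓❓❓❓⬛⬛⬛⬛⬛⬛⬛⬜⬜
❓❓❓❓❓❓❓❓❓❓❓❓❓
❓❓❓❓❓❓❓❓❓❓❓❓❓
❓❓❓❓❓❓❓❓❓❓❓❓❓
❓❓❓❓❓❓❓❓❓❓❓❓❓

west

⬛⬛⬛⬛⬛⬛⬛⬛⬛⬛⬛⬛⬛
❓❓❓❓❓❓❓❓❓❓❓❓❓
❓❓❓❓❓❓❓❓❓❓❓❓❓
❓❓❓❓❓❓❓❓❓❓❓❓❓
❓❓❓❓⬛⬛⬛⬛⬛⬛⬛⬛⬜
❓❓❓❓⬛⬛⬛⬛⬛⬛⬛⬛⬜
❓❓❓❓⬜⬜🔴⬜⬜⬜⬜⬜⬜
❓❓❓❓⬛⬛⬛⬛⬛⬛⬛⬛⬜
❓❓❓❓⬛⬛⬛⬛⬛⬛⬛⬛⬜
❓❓❓❓❓❓❓❓❓❓❓❓❓
❓❓❓❓❓❓❓❓❓❓❓❓❓
❓❓❓❓❓❓❓❓❓❓❓❓❓
❓❓❓❓❓❓❓❓❓❓❓❓❓

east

⬛⬛⬛⬛⬛⬛⬛⬛⬛⬛⬛⬛⬛
❓❓❓❓❓❓❓❓❓❓❓❓❓
❓❓❓❓❓❓❓❓❓❓❓❓❓
❓❓❓❓❓❓❓❓❓❓❓❓❓
❓❓❓⬛⬛⬛⬛⬛⬛⬛⬛⬜⬜
❓❓❓⬛⬛⬛⬛⬛⬛⬛⬛⬜⬜
❓❓❓⬜⬜⬜🔴⬜⬜⬜⬜⬜⬜
❓❓❓⬛⬛⬛⬛⬛⬛⬛⬛⬜⬜
❓❓❓⬛⬛⬛⬛⬛⬛⬛⬛⬜⬜
❓❓❓❓❓❓❓❓❓❓❓❓❓
❓❓❓❓❓❓❓❓❓❓❓❓❓
❓❓❓❓❓❓❓❓❓❓❓❓❓
❓❓❓❓❓❓❓❓❓❓❓❓❓

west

⬛⬛⬛⬛⬛⬛⬛⬛⬛⬛⬛⬛⬛
❓❓❓❓❓❓❓❓❓❓❓❓❓
❓❓❓❓❓❓❓❓❓❓❓❓❓
❓❓❓❓❓❓❓❓❓❓❓❓❓
❓❓❓❓⬛⬛⬛⬛⬛⬛⬛⬛⬜
❓❓❓❓⬛⬛⬛⬛⬛⬛⬛⬛⬜
❓❓❓❓⬜⬜🔴⬜⬜⬜⬜⬜⬜
❓❓❓❓⬛⬛⬛⬛⬛⬛⬛⬛⬜
❓❓❓❓⬛⬛⬛⬛⬛⬛⬛⬛⬜
❓❓❓❓❓❓❓❓❓❓❓❓❓
❓❓❓❓❓❓❓❓❓❓❓❓❓
❓❓❓❓❓❓❓❓❓❓❓❓❓
❓❓❓❓❓❓❓❓❓❓❓❓❓

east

⬛⬛⬛⬛⬛⬛⬛⬛⬛⬛⬛⬛⬛
❓❓❓❓❓❓❓❓❓❓❓❓❓
❓❓❓❓❓❓❓❓❓❓❓❓❓
❓❓❓❓❓❓❓❓❓❓❓❓❓
❓❓❓⬛⬛⬛⬛⬛⬛⬛⬛⬜⬜
❓❓❓⬛⬛⬛⬛⬛⬛⬛⬛⬜⬜
❓❓❓⬜⬜⬜🔴⬜⬜⬜⬜⬜⬜
❓❓❓⬛⬛⬛⬛⬛⬛⬛⬛⬜⬜
❓❓❓⬛⬛⬛⬛⬛⬛⬛⬛⬜⬜
❓❓❓❓❓❓❓❓❓❓❓❓❓
❓❓❓❓❓❓❓❓❓❓❓❓❓
❓❓❓❓❓❓❓❓❓❓❓❓❓
❓❓❓❓❓❓❓❓❓❓❓❓❓


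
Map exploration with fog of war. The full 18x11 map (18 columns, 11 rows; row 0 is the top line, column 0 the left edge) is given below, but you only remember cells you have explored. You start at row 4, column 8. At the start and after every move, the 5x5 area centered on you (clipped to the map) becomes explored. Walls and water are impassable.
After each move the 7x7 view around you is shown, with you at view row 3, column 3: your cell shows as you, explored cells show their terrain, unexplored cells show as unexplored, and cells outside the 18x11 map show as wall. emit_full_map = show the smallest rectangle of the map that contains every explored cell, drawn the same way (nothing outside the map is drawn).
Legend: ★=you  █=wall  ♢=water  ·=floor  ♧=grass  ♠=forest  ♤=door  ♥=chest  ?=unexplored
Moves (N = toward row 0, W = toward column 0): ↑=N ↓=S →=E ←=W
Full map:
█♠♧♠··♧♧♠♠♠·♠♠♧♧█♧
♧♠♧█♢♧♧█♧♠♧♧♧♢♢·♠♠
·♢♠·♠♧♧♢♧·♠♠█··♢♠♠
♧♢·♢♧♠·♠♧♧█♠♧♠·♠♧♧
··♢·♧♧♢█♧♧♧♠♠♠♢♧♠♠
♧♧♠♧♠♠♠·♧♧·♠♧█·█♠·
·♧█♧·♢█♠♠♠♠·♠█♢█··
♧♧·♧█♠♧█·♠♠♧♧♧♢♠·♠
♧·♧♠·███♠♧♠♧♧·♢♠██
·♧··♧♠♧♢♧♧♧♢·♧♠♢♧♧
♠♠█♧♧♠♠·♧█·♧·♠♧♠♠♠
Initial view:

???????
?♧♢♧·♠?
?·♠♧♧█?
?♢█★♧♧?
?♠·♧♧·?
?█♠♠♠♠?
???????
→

???????
♧♢♧·♠♠?
·♠♧♧█♠?
♢█♧★♧♠?
♠·♧♧·♠?
█♠♠♠♠·?
???????

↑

???????
?█♧♠♧♧?
♧♢♧·♠♠?
·♠♧★█♠?
♢█♧♧♧♠?
♠·♧♧·♠?
█♠♠♠♠·?

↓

?█♧♠♧♧?
♧♢♧·♠♠?
·♠♧♧█♠?
♢█♧★♧♠?
♠·♧♧·♠?
█♠♠♠♠·?
???????

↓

♧♢♧·♠♠?
·♠♧♧█♠?
♢█♧♧♧♠?
♠·♧★·♠?
█♠♠♠♠·?
?█·♠♠♧?
???????

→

♢♧·♠♠??
♠♧♧█♠♧?
█♧♧♧♠♠?
·♧♧★♠♧?
♠♠♠♠·♠?
█·♠♠♧♧?
???????

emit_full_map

?█♧♠♧♧?
♧♢♧·♠♠?
·♠♧♧█♠♧
♢█♧♧♧♠♠
♠·♧♧★♠♧
█♠♠♠♠·♠
?█·♠♠♧♧

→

♧·♠♠???
♧♧█♠♧♠?
♧♧♧♠♠♠?
♧♧·★♧█?
♠♠♠·♠█?
·♠♠♧♧♧?
???????

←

♢♧·♠♠??
♠♧♧█♠♧♠
█♧♧♧♠♠♠
·♧♧★♠♧█
♠♠♠♠·♠█
█·♠♠♧♧♧
???????

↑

█♧♠♧♧??
♢♧·♠♠█?
♠♧♧█♠♧♠
█♧♧★♠♠♠
·♧♧·♠♧█
♠♠♠♠·♠█
█·♠♠♧♧♧

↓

♢♧·♠♠█?
♠♧♧█♠♧♠
█♧♧♧♠♠♠
·♧♧★♠♧█
♠♠♠♠·♠█
█·♠♠♧♧♧
???????

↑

█♧♠♧♧??
♢♧·♠♠█?
♠♧♧█♠♧♠
█♧♧★♠♠♠
·♧♧·♠♧█
♠♠♠♠·♠█
█·♠♠♧♧♧

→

♧♠♧♧???
♧·♠♠█·?
♧♧█♠♧♠?
♧♧♧★♠♠?
♧♧·♠♧█?
♠♠♠·♠█?
·♠♠♧♧♧?

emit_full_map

?█♧♠♧♧??
♧♢♧·♠♠█·
·♠♧♧█♠♧♠
♢█♧♧♧★♠♠
♠·♧♧·♠♧█
█♠♠♠♠·♠█
?█·♠♠♧♧♧

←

█♧♠♧♧??
♢♧·♠♠█·
♠♧♧█♠♧♠
█♧♧★♠♠♠
·♧♧·♠♧█
♠♠♠♠·♠█
█·♠♠♧♧♧

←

?█♧♠♧♧?
♧♢♧·♠♠█
·♠♧♧█♠♧
♢█♧★♧♠♠
♠·♧♧·♠♧
█♠♠♠♠·♠
?█·♠♠♧♧

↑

???????
?█♧♠♧♧?
♧♢♧·♠♠█
·♠♧★█♠♧
♢█♧♧♧♠♠
♠·♧♧·♠♧
█♠♠♠♠·♠

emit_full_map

?█♧♠♧♧??
♧♢♧·♠♠█·
·♠♧★█♠♧♠
♢█♧♧♧♠♠♠
♠·♧♧·♠♧█
█♠♠♠♠·♠█
?█·♠♠♧♧♧
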